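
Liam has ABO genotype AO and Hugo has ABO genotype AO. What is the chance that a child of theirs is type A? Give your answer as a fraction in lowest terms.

ABO cross AO × AO → offspring phenotypes: 1/4 O, 3/4 A.
So P(type A) = 3/4.

3/4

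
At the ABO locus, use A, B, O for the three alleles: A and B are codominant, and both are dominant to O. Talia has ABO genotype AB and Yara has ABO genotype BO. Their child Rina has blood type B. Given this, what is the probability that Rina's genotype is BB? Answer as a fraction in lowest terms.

1/2

Cross AB × BO → 1/4 AB, 1/4 AO, 1/4 BB, 1/4 BO.
Type-B genotypes among offspring: BB (1/4), BO (1/4); total 1/2.
P(BB | type B) = (1/4) / (1/2) = 1/2.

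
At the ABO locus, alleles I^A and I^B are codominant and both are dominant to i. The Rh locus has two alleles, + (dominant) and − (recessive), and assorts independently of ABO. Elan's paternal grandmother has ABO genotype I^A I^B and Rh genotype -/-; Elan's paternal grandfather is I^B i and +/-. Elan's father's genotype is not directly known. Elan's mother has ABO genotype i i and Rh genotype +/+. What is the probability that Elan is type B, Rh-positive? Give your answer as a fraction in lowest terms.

Elan's father's ABO genotype from I^A I^B × I^B i: 1/4 I^A I^B, 1/4 I^A i, 1/4 I^B I^B, 1/4 I^B i.
Crossing each possibility with the mother i i and summing P(type B): 1/4·1/2 + 1/4·0 + 1/4·1 + 1/4·1/2 = 1/2.
Similarly for Rh via the father's Rh distribution: P(Rh+) = 1.
Independent loci: 1/2 × 1 = 1/2.

1/2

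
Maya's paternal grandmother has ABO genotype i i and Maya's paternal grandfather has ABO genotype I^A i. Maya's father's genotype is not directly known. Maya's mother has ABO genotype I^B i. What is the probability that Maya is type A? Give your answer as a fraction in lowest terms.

Maya's father's ABO genotype from i i × I^A i: 1/2 I^A i, 1/2 i i.
Crossing each possibility with the mother I^B i and summing P(type A): 1/2·1/4 + 1/2·0 = 1/8.

1/8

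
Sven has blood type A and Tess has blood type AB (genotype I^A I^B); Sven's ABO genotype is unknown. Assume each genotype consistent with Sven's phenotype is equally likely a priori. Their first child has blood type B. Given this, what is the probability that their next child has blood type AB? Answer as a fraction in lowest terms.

1/4

Possible genotypes: Sven ∈ {I^A I^A, I^A i}; Tess ∈ {I^A I^B}.
Weight each parental genotype pair by prior × P(type-B child):
  I^A i × I^A I^B: posterior weight 1; P(next child type AB) = 1/4.
Weighted sum = 1/4.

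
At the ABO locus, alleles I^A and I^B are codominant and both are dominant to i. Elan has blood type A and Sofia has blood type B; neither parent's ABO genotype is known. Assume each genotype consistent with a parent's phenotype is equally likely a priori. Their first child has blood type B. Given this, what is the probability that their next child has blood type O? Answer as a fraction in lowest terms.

1/12

Possible genotypes: Elan ∈ {I^A I^A, I^A i}; Sofia ∈ {I^B I^B, I^B i}.
Weight each parental genotype pair by prior × P(type-B child):
  I^A i × I^B I^B: posterior weight 2/3; P(next child type O) = 0.
  I^A i × I^B i: posterior weight 1/3; P(next child type O) = 1/4.
Weighted sum = 1/12.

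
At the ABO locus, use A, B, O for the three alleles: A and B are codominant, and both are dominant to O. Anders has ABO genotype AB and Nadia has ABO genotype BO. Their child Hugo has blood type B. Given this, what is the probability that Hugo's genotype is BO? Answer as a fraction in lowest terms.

1/2

Cross AB × BO → 1/4 AB, 1/4 AO, 1/4 BB, 1/4 BO.
Type-B genotypes among offspring: BB (1/4), BO (1/4); total 1/2.
P(BO | type B) = (1/4) / (1/2) = 1/2.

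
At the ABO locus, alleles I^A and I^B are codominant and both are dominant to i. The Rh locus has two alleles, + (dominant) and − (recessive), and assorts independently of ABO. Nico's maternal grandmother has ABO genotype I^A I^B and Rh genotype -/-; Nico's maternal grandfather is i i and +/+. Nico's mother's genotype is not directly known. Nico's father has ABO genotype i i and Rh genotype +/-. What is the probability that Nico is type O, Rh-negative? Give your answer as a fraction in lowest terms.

Nico's mother's ABO genotype from I^A I^B × i i: 1/2 I^A i, 1/2 I^B i.
Crossing each possibility with the father i i and summing P(type O): 1/2·1/2 + 1/2·1/2 = 1/2.
Similarly for Rh via the mother's Rh distribution: P(Rh-) = 1/4.
Independent loci: 1/2 × 1/4 = 1/8.

1/8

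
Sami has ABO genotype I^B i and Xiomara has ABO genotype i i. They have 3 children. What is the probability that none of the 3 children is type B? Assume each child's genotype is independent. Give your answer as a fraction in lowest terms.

ABO cross I^B i × i i → 1/2 O, 1/2 B.
So P(type B) = 1/2 per child.
P(not type B) = 1/2 for one child; (1/2)^3 = 1/8.

1/8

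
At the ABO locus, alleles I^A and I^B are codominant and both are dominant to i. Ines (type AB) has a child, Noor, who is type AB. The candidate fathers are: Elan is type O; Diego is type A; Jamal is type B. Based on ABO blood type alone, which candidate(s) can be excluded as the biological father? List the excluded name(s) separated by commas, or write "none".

A candidate is excluded only if no genotype consistent with his phenotype could produce a type AB child with a type AB mother.
Elan (type O): no genotype consistent with that phenotype can produce a type-AB child with a type-AB mother.

Elan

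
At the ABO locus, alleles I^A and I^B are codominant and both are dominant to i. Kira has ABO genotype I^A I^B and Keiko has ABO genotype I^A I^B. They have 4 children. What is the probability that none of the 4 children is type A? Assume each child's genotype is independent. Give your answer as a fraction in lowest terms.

81/256

ABO cross I^A I^B × I^A I^B → 1/4 A, 1/4 B, 1/2 AB.
So P(type A) = 1/4 per child.
P(not type A) = 3/4 for one child; (3/4)^4 = 81/256.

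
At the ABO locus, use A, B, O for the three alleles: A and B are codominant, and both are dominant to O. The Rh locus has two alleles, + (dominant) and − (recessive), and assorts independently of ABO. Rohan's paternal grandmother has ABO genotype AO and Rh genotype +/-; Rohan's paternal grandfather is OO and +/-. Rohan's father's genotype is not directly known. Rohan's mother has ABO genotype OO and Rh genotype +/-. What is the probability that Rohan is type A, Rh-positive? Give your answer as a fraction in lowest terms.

Rohan's father's ABO genotype from AO × OO: 1/2 AO, 1/2 OO.
Crossing each possibility with the mother OO and summing P(type A): 1/2·1/2 + 1/2·0 = 1/4.
Similarly for Rh via the father's Rh distribution: P(Rh+) = 3/4.
Independent loci: 1/4 × 3/4 = 3/16.

3/16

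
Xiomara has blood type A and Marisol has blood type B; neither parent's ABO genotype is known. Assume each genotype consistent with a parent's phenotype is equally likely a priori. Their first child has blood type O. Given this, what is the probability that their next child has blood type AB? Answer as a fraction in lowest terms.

Possible genotypes: Xiomara ∈ {AA, AO}; Marisol ∈ {BB, BO}.
Weight each parental genotype pair by prior × P(type-O child):
  AO × BO: posterior weight 1; P(next child type AB) = 1/4.
Weighted sum = 1/4.

1/4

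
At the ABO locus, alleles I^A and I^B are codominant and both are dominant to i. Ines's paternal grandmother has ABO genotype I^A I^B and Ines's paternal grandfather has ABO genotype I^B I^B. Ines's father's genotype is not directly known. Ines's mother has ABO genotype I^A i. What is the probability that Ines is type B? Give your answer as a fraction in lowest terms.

3/8

Ines's father's ABO genotype from I^A I^B × I^B I^B: 1/2 I^A I^B, 1/2 I^B I^B.
Crossing each possibility with the mother I^A i and summing P(type B): 1/2·1/4 + 1/2·1/2 = 3/8.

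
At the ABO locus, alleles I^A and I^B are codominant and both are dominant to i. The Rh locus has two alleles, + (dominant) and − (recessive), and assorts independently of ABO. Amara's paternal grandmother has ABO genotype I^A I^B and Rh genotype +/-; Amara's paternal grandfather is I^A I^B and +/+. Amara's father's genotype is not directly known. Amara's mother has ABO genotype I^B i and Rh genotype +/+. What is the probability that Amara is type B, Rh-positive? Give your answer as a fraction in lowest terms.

Amara's father's ABO genotype from I^A I^B × I^A I^B: 1/4 I^A I^A, 1/2 I^A I^B, 1/4 I^B I^B.
Crossing each possibility with the mother I^B i and summing P(type B): 1/4·0 + 1/2·1/2 + 1/4·1 = 1/2.
Similarly for Rh via the father's Rh distribution: P(Rh+) = 1.
Independent loci: 1/2 × 1 = 1/2.

1/2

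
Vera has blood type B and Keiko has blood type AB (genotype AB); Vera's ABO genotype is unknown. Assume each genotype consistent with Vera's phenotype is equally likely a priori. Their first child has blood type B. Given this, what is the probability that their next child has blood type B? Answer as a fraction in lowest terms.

1/2

Possible genotypes: Vera ∈ {BB, BO}; Keiko ∈ {AB}.
Weight each parental genotype pair by prior × P(type-B child):
  BB × AB: posterior weight 1/2; P(next child type B) = 1/2.
  BO × AB: posterior weight 1/2; P(next child type B) = 1/2.
Weighted sum = 1/2.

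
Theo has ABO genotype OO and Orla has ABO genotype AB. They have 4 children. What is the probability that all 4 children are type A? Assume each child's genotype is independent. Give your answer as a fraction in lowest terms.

1/16

ABO cross OO × AB → 1/2 A, 1/2 B.
So P(type A) = 1/2 per child.
All 4 independent: (1/2)^4 = 1/16.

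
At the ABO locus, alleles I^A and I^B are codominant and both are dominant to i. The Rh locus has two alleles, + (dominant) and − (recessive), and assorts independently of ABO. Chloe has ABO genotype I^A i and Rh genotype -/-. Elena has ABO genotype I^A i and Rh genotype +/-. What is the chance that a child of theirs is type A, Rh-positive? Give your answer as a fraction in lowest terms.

3/8

ABO cross I^A i × I^A i → offspring phenotypes: 1/4 O, 3/4 A.
Rh cross -/- × +/- → 1/2 Rh+, 1/2 Rh-.
Independent loci: P(type A, Rh-positive) = 3/4 × 1/2 = 3/8.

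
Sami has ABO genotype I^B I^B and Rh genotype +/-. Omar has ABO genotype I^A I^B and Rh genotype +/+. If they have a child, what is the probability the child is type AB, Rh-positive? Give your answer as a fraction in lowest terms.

ABO cross I^B I^B × I^A I^B → offspring phenotypes: 1/2 B, 1/2 AB.
Rh cross +/- × +/+ → 1 Rh+.
Independent loci: P(type AB, Rh-positive) = 1/2 × 1 = 1/2.

1/2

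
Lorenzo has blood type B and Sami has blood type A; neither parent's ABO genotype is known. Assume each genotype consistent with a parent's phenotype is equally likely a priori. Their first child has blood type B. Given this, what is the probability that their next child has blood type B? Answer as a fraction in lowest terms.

Possible genotypes: Lorenzo ∈ {BB, BO}; Sami ∈ {AA, AO}.
Weight each parental genotype pair by prior × P(type-B child):
  BB × AO: posterior weight 2/3; P(next child type B) = 1/2.
  BO × AO: posterior weight 1/3; P(next child type B) = 1/4.
Weighted sum = 5/12.

5/12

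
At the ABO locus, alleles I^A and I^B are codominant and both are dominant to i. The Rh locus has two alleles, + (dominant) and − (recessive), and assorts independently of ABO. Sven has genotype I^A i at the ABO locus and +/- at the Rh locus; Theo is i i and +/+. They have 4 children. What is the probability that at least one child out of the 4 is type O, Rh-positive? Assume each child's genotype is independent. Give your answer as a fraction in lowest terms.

ABO cross I^A i × i i → 1/2 O, 1/2 A.
Rh cross +/- × +/+ → 1 Rh+; so P(type O, Rh-positive) = 1/2 × 1 = 1/2 per child.
P(none) = (1/2)^4 = 1/16; P(at least one) = 1 − 1/16 = 15/16.

15/16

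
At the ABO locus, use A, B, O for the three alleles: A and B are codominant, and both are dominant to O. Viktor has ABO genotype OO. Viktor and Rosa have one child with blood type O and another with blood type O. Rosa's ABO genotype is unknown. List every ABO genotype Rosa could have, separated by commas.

For each candidate genotype of Rosa, check whether crossing it with OO can produce every observed child phenotype.
  AA → possible child types {A} ✗
  AB → possible child types {A, B} ✗
  AO → possible child types {O, A} ✓
  BB → possible child types {B} ✗
  BO → possible child types {O, B} ✓
  OO → possible child types {O} ✓

AO, BO, OO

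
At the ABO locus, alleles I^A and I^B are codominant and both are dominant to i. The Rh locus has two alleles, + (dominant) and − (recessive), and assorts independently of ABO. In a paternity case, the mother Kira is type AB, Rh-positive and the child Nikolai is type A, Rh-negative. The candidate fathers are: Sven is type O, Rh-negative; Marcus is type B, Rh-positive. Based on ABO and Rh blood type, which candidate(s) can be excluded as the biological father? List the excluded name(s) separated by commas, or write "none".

none

A candidate is excluded only if no genotype consistent with his phenotype could produce a type A, Rh-negative child with a type AB, Rh-positive mother.
Every candidate has at least one consistent genotype combination, so none can be excluded.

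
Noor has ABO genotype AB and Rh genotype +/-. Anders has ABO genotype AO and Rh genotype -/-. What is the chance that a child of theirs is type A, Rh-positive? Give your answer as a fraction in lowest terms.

1/4

ABO cross AB × AO → offspring phenotypes: 1/2 A, 1/4 B, 1/4 AB.
Rh cross +/- × -/- → 1/2 Rh+, 1/2 Rh-.
Independent loci: P(type A, Rh-positive) = 1/2 × 1/2 = 1/4.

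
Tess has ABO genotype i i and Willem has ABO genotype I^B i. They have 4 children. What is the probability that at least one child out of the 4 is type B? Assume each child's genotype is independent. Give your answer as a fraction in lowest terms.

ABO cross i i × I^B i → 1/2 O, 1/2 B.
So P(type B) = 1/2 per child.
P(none) = (1/2)^4 = 1/16; P(at least one) = 1 − 1/16 = 15/16.

15/16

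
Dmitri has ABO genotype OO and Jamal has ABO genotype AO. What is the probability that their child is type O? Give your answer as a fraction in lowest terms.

1/2

ABO cross OO × AO → offspring phenotypes: 1/2 O, 1/2 A.
So P(type O) = 1/2.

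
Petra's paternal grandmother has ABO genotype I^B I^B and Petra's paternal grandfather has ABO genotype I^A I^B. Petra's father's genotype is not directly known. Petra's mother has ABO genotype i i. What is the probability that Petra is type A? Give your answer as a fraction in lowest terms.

Petra's father's ABO genotype from I^B I^B × I^A I^B: 1/2 I^A I^B, 1/2 I^B I^B.
Crossing each possibility with the mother i i and summing P(type A): 1/2·1/2 + 1/2·0 = 1/4.

1/4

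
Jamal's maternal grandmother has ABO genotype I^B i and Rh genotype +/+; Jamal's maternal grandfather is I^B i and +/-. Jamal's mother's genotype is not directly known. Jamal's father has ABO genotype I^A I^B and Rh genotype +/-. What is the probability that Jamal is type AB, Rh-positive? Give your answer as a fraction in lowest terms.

Jamal's mother's ABO genotype from I^B i × I^B i: 1/4 I^B I^B, 1/2 I^B i, 1/4 i i.
Crossing each possibility with the father I^A I^B and summing P(type AB): 1/4·1/2 + 1/2·1/4 + 1/4·0 = 1/4.
Similarly for Rh via the mother's Rh distribution: P(Rh+) = 7/8.
Independent loci: 1/4 × 7/8 = 7/32.

7/32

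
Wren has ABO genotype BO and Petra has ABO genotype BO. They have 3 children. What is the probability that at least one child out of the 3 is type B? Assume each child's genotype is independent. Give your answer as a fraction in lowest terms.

63/64

ABO cross BO × BO → 1/4 O, 3/4 B.
So P(type B) = 3/4 per child.
P(none) = (1/4)^3 = 1/64; P(at least one) = 1 − 1/64 = 63/64.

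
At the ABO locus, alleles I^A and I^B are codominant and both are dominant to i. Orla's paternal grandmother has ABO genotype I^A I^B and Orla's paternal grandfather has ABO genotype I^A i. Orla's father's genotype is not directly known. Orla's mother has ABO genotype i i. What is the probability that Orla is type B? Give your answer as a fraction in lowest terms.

1/4

Orla's father's ABO genotype from I^A I^B × I^A i: 1/4 I^A I^A, 1/4 I^A I^B, 1/4 I^A i, 1/4 I^B i.
Crossing each possibility with the mother i i and summing P(type B): 1/4·0 + 1/4·1/2 + 1/4·0 + 1/4·1/2 = 1/4.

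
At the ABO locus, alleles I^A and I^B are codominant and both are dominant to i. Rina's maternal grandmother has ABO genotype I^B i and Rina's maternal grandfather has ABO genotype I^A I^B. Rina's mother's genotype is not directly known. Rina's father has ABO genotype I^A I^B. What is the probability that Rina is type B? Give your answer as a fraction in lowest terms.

3/8

Rina's mother's ABO genotype from I^B i × I^A I^B: 1/4 I^A I^B, 1/4 I^A i, 1/4 I^B I^B, 1/4 I^B i.
Crossing each possibility with the father I^A I^B and summing P(type B): 1/4·1/4 + 1/4·1/4 + 1/4·1/2 + 1/4·1/2 = 3/8.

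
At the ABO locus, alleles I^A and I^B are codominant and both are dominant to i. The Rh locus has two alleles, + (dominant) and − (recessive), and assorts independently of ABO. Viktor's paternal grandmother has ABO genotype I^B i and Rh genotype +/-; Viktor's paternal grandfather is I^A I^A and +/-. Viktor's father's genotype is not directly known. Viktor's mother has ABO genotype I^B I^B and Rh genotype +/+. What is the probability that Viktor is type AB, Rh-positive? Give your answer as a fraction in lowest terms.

Viktor's father's ABO genotype from I^B i × I^A I^A: 1/2 I^A I^B, 1/2 I^A i.
Crossing each possibility with the mother I^B I^B and summing P(type AB): 1/2·1/2 + 1/2·1/2 = 1/2.
Similarly for Rh via the father's Rh distribution: P(Rh+) = 1.
Independent loci: 1/2 × 1 = 1/2.

1/2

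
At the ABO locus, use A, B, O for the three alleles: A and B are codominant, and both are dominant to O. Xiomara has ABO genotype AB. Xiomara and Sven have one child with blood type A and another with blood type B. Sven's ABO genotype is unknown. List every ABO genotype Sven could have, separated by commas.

AB, AO, BO, OO

For each candidate genotype of Sven, check whether crossing it with AB can produce every observed child phenotype.
  AA → possible child types {A, AB} ✗
  AB → possible child types {A, B, AB} ✓
  AO → possible child types {A, B, AB} ✓
  BB → possible child types {B, AB} ✗
  BO → possible child types {A, B, AB} ✓
  OO → possible child types {A, B} ✓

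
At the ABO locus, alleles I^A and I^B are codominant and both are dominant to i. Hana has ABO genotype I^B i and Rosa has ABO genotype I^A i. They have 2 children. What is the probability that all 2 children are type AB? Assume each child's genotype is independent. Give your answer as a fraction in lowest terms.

ABO cross I^B i × I^A i → 1/4 O, 1/4 A, 1/4 B, 1/4 AB.
So P(type AB) = 1/4 per child.
All 2 independent: (1/4)^2 = 1/16.

1/16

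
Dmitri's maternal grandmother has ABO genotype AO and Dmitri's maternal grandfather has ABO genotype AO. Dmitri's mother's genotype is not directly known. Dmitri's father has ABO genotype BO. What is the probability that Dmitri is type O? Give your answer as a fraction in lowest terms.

Dmitri's mother's ABO genotype from AO × AO: 1/4 AA, 1/2 AO, 1/4 OO.
Crossing each possibility with the father BO and summing P(type O): 1/4·0 + 1/2·1/4 + 1/4·1/2 = 1/4.

1/4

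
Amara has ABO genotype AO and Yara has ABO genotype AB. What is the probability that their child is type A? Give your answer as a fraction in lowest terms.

1/2

ABO cross AO × AB → offspring phenotypes: 1/2 A, 1/4 B, 1/4 AB.
So P(type A) = 1/2.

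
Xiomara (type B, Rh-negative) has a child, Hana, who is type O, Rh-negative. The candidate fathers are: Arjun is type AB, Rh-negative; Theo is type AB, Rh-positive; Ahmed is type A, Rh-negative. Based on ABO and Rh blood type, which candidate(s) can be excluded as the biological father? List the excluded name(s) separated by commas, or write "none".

A candidate is excluded only if no genotype consistent with his phenotype could produce a type O, Rh-negative child with a type B, Rh-negative mother.
Arjun (type AB, Rh-): no genotype consistent with that phenotype can produce a type-O Rh- child with a type-B mother.
Theo (type AB, Rh+): no genotype consistent with that phenotype can produce a type-O Rh- child with a type-B mother.

Arjun, Theo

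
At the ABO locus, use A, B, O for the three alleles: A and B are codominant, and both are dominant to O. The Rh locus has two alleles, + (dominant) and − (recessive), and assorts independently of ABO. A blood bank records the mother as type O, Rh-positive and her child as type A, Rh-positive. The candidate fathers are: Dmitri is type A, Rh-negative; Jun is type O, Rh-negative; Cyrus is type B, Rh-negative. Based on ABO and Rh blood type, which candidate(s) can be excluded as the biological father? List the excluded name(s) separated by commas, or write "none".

Jun, Cyrus

A candidate is excluded only if no genotype consistent with his phenotype could produce a type A, Rh-positive child with a type O, Rh-positive mother.
Jun (type O, Rh-): no genotype consistent with that phenotype can produce a type-A Rh+ child with a type-O mother.
Cyrus (type B, Rh-): no genotype consistent with that phenotype can produce a type-A Rh+ child with a type-O mother.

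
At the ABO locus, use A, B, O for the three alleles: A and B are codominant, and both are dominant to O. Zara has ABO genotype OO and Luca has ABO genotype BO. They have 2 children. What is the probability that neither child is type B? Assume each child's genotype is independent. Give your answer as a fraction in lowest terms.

1/4

ABO cross OO × BO → 1/2 O, 1/2 B.
So P(type B) = 1/2 per child.
P(not type B) = 1/2 for one child; (1/2)^2 = 1/4.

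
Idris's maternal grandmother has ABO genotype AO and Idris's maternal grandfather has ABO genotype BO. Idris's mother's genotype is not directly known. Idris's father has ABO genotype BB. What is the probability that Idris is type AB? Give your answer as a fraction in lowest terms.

Idris's mother's ABO genotype from AO × BO: 1/4 AB, 1/4 AO, 1/4 BO, 1/4 OO.
Crossing each possibility with the father BB and summing P(type AB): 1/4·1/2 + 1/4·1/2 + 1/4·0 + 1/4·0 = 1/4.

1/4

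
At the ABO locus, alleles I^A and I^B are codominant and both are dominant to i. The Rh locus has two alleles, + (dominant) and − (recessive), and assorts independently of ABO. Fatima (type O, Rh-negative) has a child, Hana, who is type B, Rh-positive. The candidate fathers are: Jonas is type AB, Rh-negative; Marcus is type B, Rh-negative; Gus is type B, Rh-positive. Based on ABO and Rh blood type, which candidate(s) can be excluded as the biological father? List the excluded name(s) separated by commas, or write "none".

Jonas, Marcus

A candidate is excluded only if no genotype consistent with his phenotype could produce a type B, Rh-positive child with a type O, Rh-negative mother.
Jonas (type AB, Rh-): no genotype consistent with that phenotype can produce a type-B Rh+ child with a type-O mother.
Marcus (type B, Rh-): no genotype consistent with that phenotype can produce a type-B Rh+ child with a type-O mother.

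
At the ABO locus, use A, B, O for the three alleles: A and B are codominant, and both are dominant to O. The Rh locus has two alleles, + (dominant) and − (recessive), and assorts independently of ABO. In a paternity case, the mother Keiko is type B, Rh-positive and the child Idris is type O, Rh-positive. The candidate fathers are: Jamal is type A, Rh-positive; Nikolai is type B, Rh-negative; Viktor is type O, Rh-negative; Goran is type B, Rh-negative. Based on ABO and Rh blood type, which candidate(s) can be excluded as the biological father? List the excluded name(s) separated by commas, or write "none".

A candidate is excluded only if no genotype consistent with his phenotype could produce a type O, Rh-positive child with a type B, Rh-positive mother.
Every candidate has at least one consistent genotype combination, so none can be excluded.

none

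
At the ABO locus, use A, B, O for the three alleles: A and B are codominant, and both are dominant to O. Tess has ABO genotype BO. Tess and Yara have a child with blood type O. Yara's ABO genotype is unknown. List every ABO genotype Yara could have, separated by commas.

AO, BO, OO

For each candidate genotype of Yara, check whether crossing it with BO can produce every observed child phenotype.
  AA → possible child types {A, AB} ✗
  AB → possible child types {A, B, AB} ✗
  AO → possible child types {O, A, B, AB} ✓
  BB → possible child types {B} ✗
  BO → possible child types {O, B} ✓
  OO → possible child types {O, B} ✓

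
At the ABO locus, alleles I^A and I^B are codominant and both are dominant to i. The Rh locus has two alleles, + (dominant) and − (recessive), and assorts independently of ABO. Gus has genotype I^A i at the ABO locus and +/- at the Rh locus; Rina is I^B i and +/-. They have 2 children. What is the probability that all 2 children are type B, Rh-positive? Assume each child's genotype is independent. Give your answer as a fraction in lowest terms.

9/256

ABO cross I^A i × I^B i → 1/4 O, 1/4 A, 1/4 B, 1/4 AB.
Rh cross +/- × +/- → 3/4 Rh+, 1/4 Rh-; so P(type B, Rh-positive) = 1/4 × 3/4 = 3/16 per child.
All 2 independent: (3/16)^2 = 9/256.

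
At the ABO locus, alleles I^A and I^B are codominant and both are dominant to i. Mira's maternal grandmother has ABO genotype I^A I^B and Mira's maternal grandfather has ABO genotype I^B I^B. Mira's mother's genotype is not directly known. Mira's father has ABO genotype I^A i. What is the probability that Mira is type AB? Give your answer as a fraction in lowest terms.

Mira's mother's ABO genotype from I^A I^B × I^B I^B: 1/2 I^A I^B, 1/2 I^B I^B.
Crossing each possibility with the father I^A i and summing P(type AB): 1/2·1/4 + 1/2·1/2 = 3/8.

3/8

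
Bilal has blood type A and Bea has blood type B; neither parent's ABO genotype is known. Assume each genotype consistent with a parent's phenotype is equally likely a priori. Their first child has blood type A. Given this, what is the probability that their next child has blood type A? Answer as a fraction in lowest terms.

Possible genotypes: Bilal ∈ {AA, AO}; Bea ∈ {BB, BO}.
Weight each parental genotype pair by prior × P(type-A child):
  AA × BO: posterior weight 2/3; P(next child type A) = 1/2.
  AO × BO: posterior weight 1/3; P(next child type A) = 1/4.
Weighted sum = 5/12.

5/12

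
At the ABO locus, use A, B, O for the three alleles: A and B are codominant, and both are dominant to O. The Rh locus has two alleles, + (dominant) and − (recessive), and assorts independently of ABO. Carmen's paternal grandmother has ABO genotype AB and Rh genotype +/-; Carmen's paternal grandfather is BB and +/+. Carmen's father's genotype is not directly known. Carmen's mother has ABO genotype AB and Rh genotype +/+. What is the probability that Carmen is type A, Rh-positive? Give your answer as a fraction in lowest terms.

Carmen's father's ABO genotype from AB × BB: 1/2 AB, 1/2 BB.
Crossing each possibility with the mother AB and summing P(type A): 1/2·1/4 + 1/2·0 = 1/8.
Similarly for Rh via the father's Rh distribution: P(Rh+) = 1.
Independent loci: 1/8 × 1 = 1/8.

1/8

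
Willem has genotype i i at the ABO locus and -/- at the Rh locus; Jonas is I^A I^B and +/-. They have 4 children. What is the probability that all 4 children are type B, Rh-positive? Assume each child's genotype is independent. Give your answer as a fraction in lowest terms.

1/256

ABO cross i i × I^A I^B → 1/2 A, 1/2 B.
Rh cross -/- × +/- → 1/2 Rh+, 1/2 Rh-; so P(type B, Rh-positive) = 1/2 × 1/2 = 1/4 per child.
All 4 independent: (1/4)^4 = 1/256.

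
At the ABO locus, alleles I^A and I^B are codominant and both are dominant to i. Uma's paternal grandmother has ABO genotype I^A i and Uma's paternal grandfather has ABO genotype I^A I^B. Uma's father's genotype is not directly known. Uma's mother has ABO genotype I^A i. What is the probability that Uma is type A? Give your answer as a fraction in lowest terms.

Uma's father's ABO genotype from I^A i × I^A I^B: 1/4 I^A I^A, 1/4 I^A I^B, 1/4 I^A i, 1/4 I^B i.
Crossing each possibility with the mother I^A i and summing P(type A): 1/4·1 + 1/4·1/2 + 1/4·3/4 + 1/4·1/4 = 5/8.

5/8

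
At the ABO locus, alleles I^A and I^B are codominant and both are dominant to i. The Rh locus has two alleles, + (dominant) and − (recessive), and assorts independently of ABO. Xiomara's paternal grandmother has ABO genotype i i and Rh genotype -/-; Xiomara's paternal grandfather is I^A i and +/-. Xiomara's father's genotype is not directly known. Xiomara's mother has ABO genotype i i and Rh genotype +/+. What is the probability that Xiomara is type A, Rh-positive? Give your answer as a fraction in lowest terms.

1/4

Xiomara's father's ABO genotype from i i × I^A i: 1/2 I^A i, 1/2 i i.
Crossing each possibility with the mother i i and summing P(type A): 1/2·1/2 + 1/2·0 = 1/4.
Similarly for Rh via the father's Rh distribution: P(Rh+) = 1.
Independent loci: 1/4 × 1 = 1/4.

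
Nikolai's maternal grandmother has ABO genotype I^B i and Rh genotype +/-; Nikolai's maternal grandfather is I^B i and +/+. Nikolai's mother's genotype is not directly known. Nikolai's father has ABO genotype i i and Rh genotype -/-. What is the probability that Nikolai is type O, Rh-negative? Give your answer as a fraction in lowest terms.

1/8

Nikolai's mother's ABO genotype from I^B i × I^B i: 1/4 I^B I^B, 1/2 I^B i, 1/4 i i.
Crossing each possibility with the father i i and summing P(type O): 1/4·0 + 1/2·1/2 + 1/4·1 = 1/2.
Similarly for Rh via the mother's Rh distribution: P(Rh-) = 1/4.
Independent loci: 1/2 × 1/4 = 1/8.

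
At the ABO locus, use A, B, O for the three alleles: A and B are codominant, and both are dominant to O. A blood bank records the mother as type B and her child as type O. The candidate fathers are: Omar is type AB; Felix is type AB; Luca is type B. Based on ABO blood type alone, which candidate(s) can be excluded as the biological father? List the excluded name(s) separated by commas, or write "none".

A candidate is excluded only if no genotype consistent with his phenotype could produce a type O child with a type B mother.
Omar (type AB): no genotype consistent with that phenotype can produce a type-O child with a type-B mother.
Felix (type AB): no genotype consistent with that phenotype can produce a type-O child with a type-B mother.

Omar, Felix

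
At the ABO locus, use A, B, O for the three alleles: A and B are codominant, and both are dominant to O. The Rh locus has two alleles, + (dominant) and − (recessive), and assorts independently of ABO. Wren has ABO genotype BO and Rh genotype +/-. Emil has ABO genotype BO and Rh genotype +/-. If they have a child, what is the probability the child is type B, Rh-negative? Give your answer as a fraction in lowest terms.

3/16

ABO cross BO × BO → offspring phenotypes: 1/4 O, 3/4 B.
Rh cross +/- × +/- → 3/4 Rh+, 1/4 Rh-.
Independent loci: P(type B, Rh-negative) = 3/4 × 1/4 = 3/16.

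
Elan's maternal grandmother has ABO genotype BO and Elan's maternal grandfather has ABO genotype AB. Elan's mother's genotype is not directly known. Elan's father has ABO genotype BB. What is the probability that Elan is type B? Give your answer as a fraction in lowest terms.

3/4

Elan's mother's ABO genotype from BO × AB: 1/4 AB, 1/4 AO, 1/4 BB, 1/4 BO.
Crossing each possibility with the father BB and summing P(type B): 1/4·1/2 + 1/4·1/2 + 1/4·1 + 1/4·1 = 3/4.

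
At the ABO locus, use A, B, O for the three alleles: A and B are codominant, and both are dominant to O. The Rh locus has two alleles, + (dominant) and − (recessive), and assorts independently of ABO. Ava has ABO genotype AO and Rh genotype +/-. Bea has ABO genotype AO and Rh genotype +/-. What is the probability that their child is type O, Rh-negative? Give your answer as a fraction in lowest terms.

ABO cross AO × AO → offspring phenotypes: 1/4 O, 3/4 A.
Rh cross +/- × +/- → 3/4 Rh+, 1/4 Rh-.
Independent loci: P(type O, Rh-negative) = 1/4 × 1/4 = 1/16.

1/16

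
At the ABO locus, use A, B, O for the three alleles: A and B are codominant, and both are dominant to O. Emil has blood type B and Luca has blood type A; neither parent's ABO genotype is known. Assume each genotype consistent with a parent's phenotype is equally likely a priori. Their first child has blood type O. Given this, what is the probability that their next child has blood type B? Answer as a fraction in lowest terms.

1/4

Possible genotypes: Emil ∈ {BB, BO}; Luca ∈ {AA, AO}.
Weight each parental genotype pair by prior × P(type-O child):
  BO × AO: posterior weight 1; P(next child type B) = 1/4.
Weighted sum = 1/4.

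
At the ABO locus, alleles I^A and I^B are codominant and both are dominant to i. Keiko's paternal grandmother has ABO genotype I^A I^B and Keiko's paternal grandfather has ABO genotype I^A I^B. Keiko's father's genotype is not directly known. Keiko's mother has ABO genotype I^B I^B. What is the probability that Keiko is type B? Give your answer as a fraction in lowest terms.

Keiko's father's ABO genotype from I^A I^B × I^A I^B: 1/4 I^A I^A, 1/2 I^A I^B, 1/4 I^B I^B.
Crossing each possibility with the mother I^B I^B and summing P(type B): 1/4·0 + 1/2·1/2 + 1/4·1 = 1/2.

1/2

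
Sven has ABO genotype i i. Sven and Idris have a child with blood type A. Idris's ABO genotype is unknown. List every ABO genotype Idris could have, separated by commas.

For each candidate genotype of Idris, check whether crossing it with i i can produce every observed child phenotype.
  I^A I^A → possible child types {A} ✓
  I^A I^B → possible child types {A, B} ✓
  I^A i → possible child types {O, A} ✓
  I^B I^B → possible child types {B} ✗
  I^B i → possible child types {O, B} ✗
  i i → possible child types {O} ✗

I^A I^A, I^A I^B, I^A i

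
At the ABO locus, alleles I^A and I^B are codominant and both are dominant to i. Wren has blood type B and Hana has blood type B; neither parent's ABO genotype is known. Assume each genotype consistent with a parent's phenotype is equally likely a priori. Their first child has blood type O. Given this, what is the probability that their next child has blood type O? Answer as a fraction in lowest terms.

1/4

Possible genotypes: Wren ∈ {I^B I^B, I^B i}; Hana ∈ {I^B I^B, I^B i}.
Weight each parental genotype pair by prior × P(type-O child):
  I^B i × I^B i: posterior weight 1; P(next child type O) = 1/4.
Weighted sum = 1/4.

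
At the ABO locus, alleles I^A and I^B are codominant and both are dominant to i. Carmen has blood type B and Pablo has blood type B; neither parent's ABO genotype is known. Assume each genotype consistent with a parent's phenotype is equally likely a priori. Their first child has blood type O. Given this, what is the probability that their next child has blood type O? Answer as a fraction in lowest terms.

1/4

Possible genotypes: Carmen ∈ {I^B I^B, I^B i}; Pablo ∈ {I^B I^B, I^B i}.
Weight each parental genotype pair by prior × P(type-O child):
  I^B i × I^B i: posterior weight 1; P(next child type O) = 1/4.
Weighted sum = 1/4.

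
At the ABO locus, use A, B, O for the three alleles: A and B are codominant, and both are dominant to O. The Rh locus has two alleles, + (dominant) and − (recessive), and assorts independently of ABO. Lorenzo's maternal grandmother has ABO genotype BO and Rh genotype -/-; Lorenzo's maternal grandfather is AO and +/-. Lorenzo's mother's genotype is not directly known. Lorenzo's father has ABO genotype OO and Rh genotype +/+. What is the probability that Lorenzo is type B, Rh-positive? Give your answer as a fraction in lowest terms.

Lorenzo's mother's ABO genotype from BO × AO: 1/4 AB, 1/4 AO, 1/4 BO, 1/4 OO.
Crossing each possibility with the father OO and summing P(type B): 1/4·1/2 + 1/4·0 + 1/4·1/2 + 1/4·0 = 1/4.
Similarly for Rh via the mother's Rh distribution: P(Rh+) = 1.
Independent loci: 1/4 × 1 = 1/4.

1/4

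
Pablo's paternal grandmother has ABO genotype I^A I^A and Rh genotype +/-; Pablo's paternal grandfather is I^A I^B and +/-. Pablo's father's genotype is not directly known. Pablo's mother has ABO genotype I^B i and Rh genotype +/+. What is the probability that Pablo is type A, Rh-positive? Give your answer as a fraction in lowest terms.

Pablo's father's ABO genotype from I^A I^A × I^A I^B: 1/2 I^A I^A, 1/2 I^A I^B.
Crossing each possibility with the mother I^B i and summing P(type A): 1/2·1/2 + 1/2·1/4 = 3/8.
Similarly for Rh via the father's Rh distribution: P(Rh+) = 1.
Independent loci: 3/8 × 1 = 3/8.

3/8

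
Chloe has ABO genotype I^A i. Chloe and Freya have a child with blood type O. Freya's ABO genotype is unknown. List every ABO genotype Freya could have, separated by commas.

For each candidate genotype of Freya, check whether crossing it with I^A i can produce every observed child phenotype.
  I^A I^A → possible child types {A} ✗
  I^A I^B → possible child types {A, B, AB} ✗
  I^A i → possible child types {O, A} ✓
  I^B I^B → possible child types {B, AB} ✗
  I^B i → possible child types {O, A, B, AB} ✓
  i i → possible child types {O, A} ✓

I^A i, I^B i, i i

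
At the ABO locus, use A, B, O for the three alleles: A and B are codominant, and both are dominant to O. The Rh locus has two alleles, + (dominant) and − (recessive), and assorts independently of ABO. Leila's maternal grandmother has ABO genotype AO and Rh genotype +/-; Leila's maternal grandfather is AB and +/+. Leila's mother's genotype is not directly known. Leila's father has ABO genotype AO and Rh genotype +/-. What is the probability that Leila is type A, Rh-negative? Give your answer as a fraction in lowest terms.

Leila's mother's ABO genotype from AO × AB: 1/4 AA, 1/4 AB, 1/4 AO, 1/4 BO.
Crossing each possibility with the father AO and summing P(type A): 1/4·1 + 1/4·1/2 + 1/4·3/4 + 1/4·1/4 = 5/8.
Similarly for Rh via the mother's Rh distribution: P(Rh-) = 1/8.
Independent loci: 5/8 × 1/8 = 5/64.

5/64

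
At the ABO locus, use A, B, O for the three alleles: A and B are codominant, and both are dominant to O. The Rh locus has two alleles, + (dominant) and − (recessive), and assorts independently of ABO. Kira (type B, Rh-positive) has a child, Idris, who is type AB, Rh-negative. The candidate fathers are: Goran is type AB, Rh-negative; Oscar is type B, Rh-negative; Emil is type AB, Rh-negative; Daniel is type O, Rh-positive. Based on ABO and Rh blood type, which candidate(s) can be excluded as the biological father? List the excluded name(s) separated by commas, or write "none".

A candidate is excluded only if no genotype consistent with his phenotype could produce a type AB, Rh-negative child with a type B, Rh-positive mother.
Oscar (type B, Rh-): no genotype consistent with that phenotype can produce a type-AB Rh- child with a type-B mother.
Daniel (type O, Rh+): no genotype consistent with that phenotype can produce a type-AB Rh- child with a type-B mother.

Oscar, Daniel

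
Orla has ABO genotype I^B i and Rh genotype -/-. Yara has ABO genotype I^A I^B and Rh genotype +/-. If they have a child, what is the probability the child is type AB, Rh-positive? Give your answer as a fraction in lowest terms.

ABO cross I^B i × I^A I^B → offspring phenotypes: 1/4 A, 1/2 B, 1/4 AB.
Rh cross -/- × +/- → 1/2 Rh+, 1/2 Rh-.
Independent loci: P(type AB, Rh-positive) = 1/4 × 1/2 = 1/8.

1/8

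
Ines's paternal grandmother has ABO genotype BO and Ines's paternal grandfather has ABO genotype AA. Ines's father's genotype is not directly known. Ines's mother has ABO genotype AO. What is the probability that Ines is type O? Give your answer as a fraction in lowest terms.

Ines's father's ABO genotype from BO × AA: 1/2 AB, 1/2 AO.
Crossing each possibility with the mother AO and summing P(type O): 1/2·0 + 1/2·1/4 = 1/8.

1/8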